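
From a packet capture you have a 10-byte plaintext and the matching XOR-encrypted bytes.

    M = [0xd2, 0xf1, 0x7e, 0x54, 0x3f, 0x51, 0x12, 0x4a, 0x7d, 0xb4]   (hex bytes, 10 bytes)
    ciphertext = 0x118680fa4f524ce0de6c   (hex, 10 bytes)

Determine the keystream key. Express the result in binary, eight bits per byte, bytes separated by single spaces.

Since ciphertext = M ⊕ key, XORing both sides with M gives key = M ⊕ ciphertext.
210 ^  17 = 195
241 ^ 134 = 119
126 ^ 128 = 254
 84 ^ 250 = 174
 63 ^  79 = 112
 81 ^  82 =   3
 18 ^  76 =  94
 74 ^ 224 = 170
125 ^ 222 = 163
180 ^ 108 = 216

11000011 01110111 11111110 10101110 01110000 00000011 01011110 10101010 10100011 11011000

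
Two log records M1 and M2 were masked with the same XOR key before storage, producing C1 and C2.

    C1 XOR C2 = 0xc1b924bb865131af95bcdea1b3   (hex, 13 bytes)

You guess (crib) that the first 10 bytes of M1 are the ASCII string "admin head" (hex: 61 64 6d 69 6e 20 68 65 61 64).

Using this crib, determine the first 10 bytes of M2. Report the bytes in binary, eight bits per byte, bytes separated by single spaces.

10100000 11011101 01001001 11010010 11101000 01110001 01011001 11001010 11110100 11011000

Since C1 ⊕ C2 = M1 ⊕ M2, XORing with the guessed M1 bytes yields the corresponding M2 bytes: M2 = (C1 ⊕ C2) ⊕ M1.
c1 XOR 61 = a0
b9 XOR 64 = dd
24 XOR 6d = 49
bb XOR 69 = d2
86 XOR 6e = e8
51 XOR 20 = 71
31 XOR 68 = 59
af XOR 65 = ca
95 XOR 61 = f4
bc XOR 64 = d8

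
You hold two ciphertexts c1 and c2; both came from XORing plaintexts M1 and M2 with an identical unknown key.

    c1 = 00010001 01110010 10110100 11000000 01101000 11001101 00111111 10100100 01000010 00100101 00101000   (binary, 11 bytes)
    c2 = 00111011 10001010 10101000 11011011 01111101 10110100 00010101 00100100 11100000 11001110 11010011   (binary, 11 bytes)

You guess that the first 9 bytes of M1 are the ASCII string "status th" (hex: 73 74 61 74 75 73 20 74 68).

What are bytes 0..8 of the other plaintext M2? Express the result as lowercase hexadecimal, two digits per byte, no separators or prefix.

First, c1 ⊕ c2 = (M1 ⊕ K) ⊕ (M2 ⊕ K) = M1 ⊕ M2, so the key drops out. Then M2 = (M1 ⊕ M2) ⊕ M1 over the first 9 bytes.
byte 0: (11 XOR 3b) XOR 73 = 2a XOR 73 = 59
byte 1: (72 XOR 8a) XOR 74 = f8 XOR 74 = 8c
byte 2: (b4 XOR a8) XOR 61 = 1c XOR 61 = 7d
byte 3: (c0 XOR db) XOR 74 = 1b XOR 74 = 6f
byte 4: (68 XOR 7d) XOR 75 = 15 XOR 75 = 60
byte 5: (cd XOR b4) XOR 73 = 79 XOR 73 = 0a
byte 6: (3f XOR 15) XOR 20 = 2a XOR 20 = 0a
byte 7: (a4 XOR 24) XOR 74 = 80 XOR 74 = f4
byte 8: (42 XOR e0) XOR 68 = a2 XOR 68 = ca

598c7d6f600a0af4ca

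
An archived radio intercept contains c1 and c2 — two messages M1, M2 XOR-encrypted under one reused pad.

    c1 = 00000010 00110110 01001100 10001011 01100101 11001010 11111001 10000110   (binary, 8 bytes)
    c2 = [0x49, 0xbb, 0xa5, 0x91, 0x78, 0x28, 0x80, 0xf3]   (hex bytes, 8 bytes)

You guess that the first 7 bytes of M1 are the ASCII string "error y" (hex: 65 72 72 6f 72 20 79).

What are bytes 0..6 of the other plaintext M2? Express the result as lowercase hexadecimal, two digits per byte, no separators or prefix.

2eff9b756fc200

First, c1 ⊕ c2 = (M1 ⊕ K) ⊕ (M2 ⊕ K) = M1 ⊕ M2, so the key drops out. Then M2 = (M1 ⊕ M2) ⊕ M1 over the first 7 bytes.
byte 0: (02 XOR 49) XOR 65 = 4b XOR 65 = 2e
byte 1: (36 XOR bb) XOR 72 = 8d XOR 72 = ff
byte 2: (4c XOR a5) XOR 72 = e9 XOR 72 = 9b
byte 3: (8b XOR 91) XOR 6f = 1a XOR 6f = 75
byte 4: (65 XOR 78) XOR 72 = 1d XOR 72 = 6f
byte 5: (ca XOR 28) XOR 20 = e2 XOR 20 = c2
byte 6: (f9 XOR 80) XOR 79 = 79 XOR 79 = 00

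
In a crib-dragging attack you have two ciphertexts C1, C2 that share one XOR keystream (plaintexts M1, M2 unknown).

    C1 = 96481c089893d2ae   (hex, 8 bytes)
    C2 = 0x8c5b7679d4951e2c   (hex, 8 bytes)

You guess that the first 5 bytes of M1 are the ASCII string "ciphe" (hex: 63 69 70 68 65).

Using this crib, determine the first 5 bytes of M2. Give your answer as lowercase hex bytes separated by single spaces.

First, C1 ⊕ C2 = (M1 ⊕ K) ⊕ (M2 ⊕ K) = M1 ⊕ M2, so the key drops out. Then M2 = (M1 ⊕ M2) ⊕ M1 over the first 5 bytes.
byte 0: (96 XOR 8c) XOR 63 = 1a XOR 63 = 79
byte 1: (48 XOR 5b) XOR 69 = 13 XOR 69 = 7a
byte 2: (1c XOR 76) XOR 70 = 6a XOR 70 = 1a
byte 3: (08 XOR 79) XOR 68 = 71 XOR 68 = 19
byte 4: (98 XOR d4) XOR 65 = 4c XOR 65 = 29

79 7a 1a 19 29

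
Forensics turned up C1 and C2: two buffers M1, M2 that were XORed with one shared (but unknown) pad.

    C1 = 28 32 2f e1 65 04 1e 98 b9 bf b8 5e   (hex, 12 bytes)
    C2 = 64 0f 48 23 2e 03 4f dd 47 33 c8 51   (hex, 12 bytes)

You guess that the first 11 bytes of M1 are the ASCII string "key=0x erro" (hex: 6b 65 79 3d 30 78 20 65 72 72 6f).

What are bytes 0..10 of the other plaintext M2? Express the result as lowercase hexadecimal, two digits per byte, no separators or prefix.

First, C1 ⊕ C2 = (M1 ⊕ K) ⊕ (M2 ⊕ K) = M1 ⊕ M2, so the key drops out. Then M2 = (M1 ⊕ M2) ⊕ M1 over the first 11 bytes.
byte 0: (28 ⊕ 64) ⊕ 6b = 4c ⊕ 6b = 27
byte 1: (32 ⊕ 0f) ⊕ 65 = 3d ⊕ 65 = 58
byte 2: (2f ⊕ 48) ⊕ 79 = 67 ⊕ 79 = 1e
byte 3: (e1 ⊕ 23) ⊕ 3d = c2 ⊕ 3d = ff
byte 4: (65 ⊕ 2e) ⊕ 30 = 4b ⊕ 30 = 7b
byte 5: (04 ⊕ 03) ⊕ 78 = 07 ⊕ 78 = 7f
byte 6: (1e ⊕ 4f) ⊕ 20 = 51 ⊕ 20 = 71
byte 7: (98 ⊕ dd) ⊕ 65 = 45 ⊕ 65 = 20
byte 8: (b9 ⊕ 47) ⊕ 72 = fe ⊕ 72 = 8c
byte 9: (bf ⊕ 33) ⊕ 72 = 8c ⊕ 72 = fe
byte 10: (b8 ⊕ c8) ⊕ 6f = 70 ⊕ 6f = 1f

27581eff7b7f71208cfe1f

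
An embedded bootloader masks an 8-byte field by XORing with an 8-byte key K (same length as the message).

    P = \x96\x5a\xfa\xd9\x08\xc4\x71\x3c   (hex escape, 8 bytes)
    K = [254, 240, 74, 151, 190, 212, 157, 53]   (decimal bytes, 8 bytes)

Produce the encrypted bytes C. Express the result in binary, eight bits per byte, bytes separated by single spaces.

96 ⊕ fe = 68
5a ⊕ f0 = aa
fa ⊕ 4a = b0
d9 ⊕ 97 = 4e
08 ⊕ be = b6
c4 ⊕ d4 = 10
71 ⊕ 9d = ec
3c ⊕ 35 = 09

01101000 10101010 10110000 01001110 10110110 00010000 11101100 00001001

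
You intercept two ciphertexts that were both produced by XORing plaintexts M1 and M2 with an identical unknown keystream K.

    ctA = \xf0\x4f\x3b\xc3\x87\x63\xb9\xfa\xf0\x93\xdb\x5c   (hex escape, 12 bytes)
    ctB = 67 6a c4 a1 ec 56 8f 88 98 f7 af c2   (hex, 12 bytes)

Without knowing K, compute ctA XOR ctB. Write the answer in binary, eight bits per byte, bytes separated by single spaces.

ctA ⊕ ctB = (M1 ⊕ K) ⊕ (M2 ⊕ K) = M1 ⊕ M2 — the shared key cancels under XOR.
byte 0: f0 ^ 67 = 97
byte 1: 4f ^ 6a = 25
byte 2: 3b ^ c4 = ff
byte 3: c3 ^ a1 = 62
byte 4: 87 ^ ec = 6b
byte 5: 63 ^ 56 = 35
byte 6: b9 ^ 8f = 36
byte 7: fa ^ 88 = 72
byte 8: f0 ^ 98 = 68
byte 9: 93 ^ f7 = 64
byte 10: db ^ af = 74
byte 11: 5c ^ c2 = 9e

10010111 00100101 11111111 01100010 01101011 00110101 00110110 01110010 01101000 01100100 01110100 10011110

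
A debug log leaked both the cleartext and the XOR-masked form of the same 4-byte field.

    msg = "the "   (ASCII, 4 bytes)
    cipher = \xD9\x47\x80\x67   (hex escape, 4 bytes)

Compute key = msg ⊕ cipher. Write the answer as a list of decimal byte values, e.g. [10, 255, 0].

Since cipher = msg ⊕ key, XORing both sides with msg gives key = msg ⊕ cipher.
byte 0: 74 ^ d9 = ad
byte 1: 68 ^ 47 = 2f
byte 2: 65 ^ 80 = e5
byte 3: 20 ^ 67 = 47

[173, 47, 229, 71]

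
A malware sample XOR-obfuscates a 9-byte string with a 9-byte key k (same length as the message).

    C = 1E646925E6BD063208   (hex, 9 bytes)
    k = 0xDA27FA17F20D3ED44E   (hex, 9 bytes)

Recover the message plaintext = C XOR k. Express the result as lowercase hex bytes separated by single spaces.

XOR is its own inverse, so applying the key byte-wise gives the result directly.
 30 XOR 218 = 196
100 XOR  39 =  67
105 XOR 250 = 147
 37 XOR  23 =  50
230 XOR 242 =  20
189 XOR  13 = 176
  6 XOR  62 =  56
 50 XOR 212 = 230
  8 XOR  78 =  70

c4 43 93 32 14 b0 38 e6 46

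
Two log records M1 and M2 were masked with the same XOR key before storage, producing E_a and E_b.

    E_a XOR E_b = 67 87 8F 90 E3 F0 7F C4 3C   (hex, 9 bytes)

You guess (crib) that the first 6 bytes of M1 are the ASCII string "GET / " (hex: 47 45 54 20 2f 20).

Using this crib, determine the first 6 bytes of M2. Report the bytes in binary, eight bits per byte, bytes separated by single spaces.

Since E_a ⊕ E_b = M1 ⊕ M2, XORing with the guessed M1 bytes yields the corresponding M2 bytes: M2 = (E_a ⊕ E_b) ⊕ M1.
67 XOR 47 = 20
87 XOR 45 = c2
8f XOR 54 = db
90 XOR 20 = b0
e3 XOR 2f = cc
f0 XOR 20 = d0

00100000 11000010 11011011 10110000 11001100 11010000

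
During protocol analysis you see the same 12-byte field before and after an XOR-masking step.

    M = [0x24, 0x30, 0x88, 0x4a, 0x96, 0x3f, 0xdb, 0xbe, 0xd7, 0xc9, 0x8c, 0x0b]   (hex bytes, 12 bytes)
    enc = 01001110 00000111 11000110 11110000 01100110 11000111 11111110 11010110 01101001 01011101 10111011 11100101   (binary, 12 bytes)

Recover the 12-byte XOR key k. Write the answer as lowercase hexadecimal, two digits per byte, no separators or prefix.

6a374ebaf0f82568be9437ee

Since enc = M ⊕ k, XORing both sides with M gives k = M ⊕ enc.
byte 0:  36 xor  78 = 106
byte 1:  48 xor   7 =  55
byte 2: 136 xor 198 =  78
byte 3:  74 xor 240 = 186
byte 4: 150 xor 102 = 240
byte 5:  63 xor 199 = 248
byte 6: 219 xor 254 =  37
byte 7: 190 xor 214 = 104
byte 8: 215 xor 105 = 190
byte 9: 201 xor  93 = 148
byte 10: 140 xor 187 =  55
byte 11:  11 xor 229 = 238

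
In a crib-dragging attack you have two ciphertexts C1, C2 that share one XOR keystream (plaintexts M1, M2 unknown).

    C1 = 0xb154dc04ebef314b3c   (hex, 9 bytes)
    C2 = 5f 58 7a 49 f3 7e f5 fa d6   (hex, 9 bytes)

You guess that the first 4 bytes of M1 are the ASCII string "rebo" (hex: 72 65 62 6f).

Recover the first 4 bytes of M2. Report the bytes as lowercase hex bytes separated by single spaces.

First, C1 ⊕ C2 = (M1 ⊕ K) ⊕ (M2 ⊕ K) = M1 ⊕ M2, so the key drops out. Then M2 = (M1 ⊕ M2) ⊕ M1 over the first 4 bytes.
byte 0: (b1 xor 5f) xor 72 = ee xor 72 = 9c
byte 1: (54 xor 58) xor 65 = 0c xor 65 = 69
byte 2: (dc xor 7a) xor 62 = a6 xor 62 = c4
byte 3: (04 xor 49) xor 6f = 4d xor 6f = 22

9c 69 c4 22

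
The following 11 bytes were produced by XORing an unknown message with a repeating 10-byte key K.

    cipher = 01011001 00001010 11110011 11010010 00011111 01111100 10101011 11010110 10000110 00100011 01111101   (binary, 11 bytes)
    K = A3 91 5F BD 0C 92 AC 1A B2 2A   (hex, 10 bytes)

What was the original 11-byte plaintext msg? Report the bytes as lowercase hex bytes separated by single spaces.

fa 9b ac 6f 13 ee 07 cc 34 09 de

The 10-byte key repeats, so the effective keystream is a3 91 5f bd 0c 92 ac 1a b2 2a a3.
byte 0:  89 xor 163 = 250
byte 1:  10 xor 145 = 155
byte 2: 243 xor  95 = 172
byte 3: 210 xor 189 = 111
byte 4:  31 xor  12 =  19
byte 5: 124 xor 146 = 238
byte 6: 171 xor 172 =   7
byte 7: 214 xor  26 = 204
byte 8: 134 xor 178 =  52
byte 9:  35 xor  42 =   9
byte 10: 125 xor 163 = 222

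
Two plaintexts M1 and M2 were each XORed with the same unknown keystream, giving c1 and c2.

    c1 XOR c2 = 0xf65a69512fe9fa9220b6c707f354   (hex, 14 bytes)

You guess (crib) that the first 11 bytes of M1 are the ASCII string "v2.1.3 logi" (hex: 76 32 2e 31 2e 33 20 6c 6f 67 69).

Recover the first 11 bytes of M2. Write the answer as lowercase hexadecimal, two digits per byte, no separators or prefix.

Since c1 ⊕ c2 = M1 ⊕ M2, XORing with the guessed M1 bytes yields the corresponding M2 bytes: M2 = (c1 ⊕ c2) ⊕ M1.
11110110 xor 01110110 = 10000000
01011010 xor 00110010 = 01101000
01101001 xor 00101110 = 01000111
01010001 xor 00110001 = 01100000
00101111 xor 00101110 = 00000001
11101001 xor 00110011 = 11011010
11111010 xor 00100000 = 11011010
10010010 xor 01101100 = 11111110
00100000 xor 01101111 = 01001111
10110110 xor 01100111 = 11010001
11000111 xor 01101001 = 10101110

8068476001dadafe4fd1ae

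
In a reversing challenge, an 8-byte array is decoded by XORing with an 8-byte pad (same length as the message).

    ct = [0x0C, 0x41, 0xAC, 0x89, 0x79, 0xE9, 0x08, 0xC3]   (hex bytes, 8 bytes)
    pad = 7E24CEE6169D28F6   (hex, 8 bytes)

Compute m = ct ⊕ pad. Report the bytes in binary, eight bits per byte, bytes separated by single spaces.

XOR is its own inverse, so applying the key byte-wise gives the result directly.
byte 0:  12 XOR 126 = 114
byte 1:  65 XOR  36 = 101
byte 2: 172 XOR 206 =  98
byte 3: 137 XOR 230 = 111
byte 4: 121 XOR  22 = 111
byte 5: 233 XOR 157 = 116
byte 6:   8 XOR  40 =  32
byte 7: 195 XOR 246 =  53

01110010 01100101 01100010 01101111 01101111 01110100 00100000 00110101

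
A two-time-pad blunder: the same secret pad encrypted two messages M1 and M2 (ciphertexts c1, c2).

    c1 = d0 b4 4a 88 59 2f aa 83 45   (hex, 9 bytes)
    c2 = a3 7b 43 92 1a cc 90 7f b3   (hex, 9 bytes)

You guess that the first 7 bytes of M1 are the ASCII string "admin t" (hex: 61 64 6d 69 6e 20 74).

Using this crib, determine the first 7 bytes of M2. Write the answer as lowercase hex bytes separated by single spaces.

12 ab 64 73 2d c3 4e

First, c1 ⊕ c2 = (M1 ⊕ K) ⊕ (M2 ⊕ K) = M1 ⊕ M2, so the key drops out. Then M2 = (M1 ⊕ M2) ⊕ M1 over the first 7 bytes.
byte 0: (d0 xor a3) xor 61 = 73 xor 61 = 12
byte 1: (b4 xor 7b) xor 64 = cf xor 64 = ab
byte 2: (4a xor 43) xor 6d = 09 xor 6d = 64
byte 3: (88 xor 92) xor 69 = 1a xor 69 = 73
byte 4: (59 xor 1a) xor 6e = 43 xor 6e = 2d
byte 5: (2f xor cc) xor 20 = e3 xor 20 = c3
byte 6: (aa xor 90) xor 74 = 3a xor 74 = 4e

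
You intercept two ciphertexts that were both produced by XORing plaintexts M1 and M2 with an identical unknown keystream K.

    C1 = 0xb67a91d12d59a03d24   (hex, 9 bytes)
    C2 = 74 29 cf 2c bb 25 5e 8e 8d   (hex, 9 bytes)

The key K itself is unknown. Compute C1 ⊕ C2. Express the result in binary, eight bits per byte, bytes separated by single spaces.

C1 ⊕ C2 = (M1 ⊕ K) ⊕ (M2 ⊕ K) = M1 ⊕ M2 — the shared key cancels under XOR.
b6 ⊕ 74 = c2
7a ⊕ 29 = 53
91 ⊕ cf = 5e
d1 ⊕ 2c = fd
2d ⊕ bb = 96
59 ⊕ 25 = 7c
a0 ⊕ 5e = fe
3d ⊕ 8e = b3
24 ⊕ 8d = a9

11000010 01010011 01011110 11111101 10010110 01111100 11111110 10110011 10101001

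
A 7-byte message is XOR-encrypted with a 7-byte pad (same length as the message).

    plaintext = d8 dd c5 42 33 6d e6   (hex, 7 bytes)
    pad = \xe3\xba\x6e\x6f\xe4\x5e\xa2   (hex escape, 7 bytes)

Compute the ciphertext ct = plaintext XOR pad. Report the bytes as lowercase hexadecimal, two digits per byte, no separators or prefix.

11011000 ^ 11100011 = 00111011
11011101 ^ 10111010 = 01100111
11000101 ^ 01101110 = 10101011
01000010 ^ 01101111 = 00101101
00110011 ^ 11100100 = 11010111
01101101 ^ 01011110 = 00110011
11100110 ^ 10100010 = 01000100

3b67ab2dd73344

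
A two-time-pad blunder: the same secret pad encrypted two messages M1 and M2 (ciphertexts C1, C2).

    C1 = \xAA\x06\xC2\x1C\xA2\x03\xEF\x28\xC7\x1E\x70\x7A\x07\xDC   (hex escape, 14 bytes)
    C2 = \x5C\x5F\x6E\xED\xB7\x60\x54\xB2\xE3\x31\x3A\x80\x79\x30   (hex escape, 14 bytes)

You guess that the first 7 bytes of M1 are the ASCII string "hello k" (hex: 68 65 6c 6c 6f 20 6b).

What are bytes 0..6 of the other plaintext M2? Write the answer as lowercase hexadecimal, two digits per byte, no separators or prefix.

First, C1 ⊕ C2 = (M1 ⊕ K) ⊕ (M2 ⊕ K) = M1 ⊕ M2, so the key drops out. Then M2 = (M1 ⊕ M2) ⊕ M1 over the first 7 bytes.
byte 0: (aa ^ 5c) ^ 68 = f6 ^ 68 = 9e
byte 1: (06 ^ 5f) ^ 65 = 59 ^ 65 = 3c
byte 2: (c2 ^ 6e) ^ 6c = ac ^ 6c = c0
byte 3: (1c ^ ed) ^ 6c = f1 ^ 6c = 9d
byte 4: (a2 ^ b7) ^ 6f = 15 ^ 6f = 7a
byte 5: (03 ^ 60) ^ 20 = 63 ^ 20 = 43
byte 6: (ef ^ 54) ^ 6b = bb ^ 6b = d0

9e3cc09d7a43d0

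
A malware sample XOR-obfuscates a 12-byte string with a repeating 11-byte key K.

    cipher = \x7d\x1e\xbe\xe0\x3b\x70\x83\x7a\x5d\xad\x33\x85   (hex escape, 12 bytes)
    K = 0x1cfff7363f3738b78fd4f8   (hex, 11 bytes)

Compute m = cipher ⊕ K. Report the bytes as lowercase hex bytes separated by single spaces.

The 11-byte key repeats, so the effective keystream is 1c ff f7 36 3f 37 38 b7 8f d4 f8 1c.
byte 0: 7d xor 1c = 61
byte 1: 1e xor ff = e1
byte 2: be xor f7 = 49
byte 3: e0 xor 36 = d6
byte 4: 3b xor 3f = 04
byte 5: 70 xor 37 = 47
byte 6: 83 xor 38 = bb
byte 7: 7a xor b7 = cd
byte 8: 5d xor 8f = d2
byte 9: ad xor d4 = 79
byte 10: 33 xor f8 = cb
byte 11: 85 xor 1c = 99

61 e1 49 d6 04 47 bb cd d2 79 cb 99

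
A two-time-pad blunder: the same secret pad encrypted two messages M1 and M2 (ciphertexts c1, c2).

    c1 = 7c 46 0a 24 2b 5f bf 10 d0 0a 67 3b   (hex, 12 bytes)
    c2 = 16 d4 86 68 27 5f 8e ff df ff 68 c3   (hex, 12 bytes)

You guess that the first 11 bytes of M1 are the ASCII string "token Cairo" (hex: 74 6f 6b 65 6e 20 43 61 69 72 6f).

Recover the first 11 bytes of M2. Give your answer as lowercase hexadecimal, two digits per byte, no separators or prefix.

First, c1 ⊕ c2 = (M1 ⊕ K) ⊕ (M2 ⊕ K) = M1 ⊕ M2, so the key drops out. Then M2 = (M1 ⊕ M2) ⊕ M1 over the first 11 bytes.
byte 0: (7c XOR 16) XOR 74 = 6a XOR 74 = 1e
byte 1: (46 XOR d4) XOR 6f = 92 XOR 6f = fd
byte 2: (0a XOR 86) XOR 6b = 8c XOR 6b = e7
byte 3: (24 XOR 68) XOR 65 = 4c XOR 65 = 29
byte 4: (2b XOR 27) XOR 6e = 0c XOR 6e = 62
byte 5: (5f XOR 5f) XOR 20 = 00 XOR 20 = 20
byte 6: (bf XOR 8e) XOR 43 = 31 XOR 43 = 72
byte 7: (10 XOR ff) XOR 61 = ef XOR 61 = 8e
byte 8: (d0 XOR df) XOR 69 = 0f XOR 69 = 66
byte 9: (0a XOR ff) XOR 72 = f5 XOR 72 = 87
byte 10: (67 XOR 68) XOR 6f = 0f XOR 6f = 60

1efde7296220728e668760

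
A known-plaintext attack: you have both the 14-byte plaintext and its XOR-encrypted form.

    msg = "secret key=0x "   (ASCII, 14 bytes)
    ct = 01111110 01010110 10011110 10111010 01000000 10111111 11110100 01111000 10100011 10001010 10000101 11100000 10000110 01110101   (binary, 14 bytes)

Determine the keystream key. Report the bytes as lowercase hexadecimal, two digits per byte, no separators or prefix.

Since ct = msg ⊕ key, XORing both sides with msg gives key = msg ⊕ ct.
73 ⊕ 7e = 0d
65 ⊕ 56 = 33
63 ⊕ 9e = fd
72 ⊕ ba = c8
65 ⊕ 40 = 25
74 ⊕ bf = cb
20 ⊕ f4 = d4
6b ⊕ 78 = 13
65 ⊕ a3 = c6
79 ⊕ 8a = f3
3d ⊕ 85 = b8
30 ⊕ e0 = d0
78 ⊕ 86 = fe
20 ⊕ 75 = 55

0d33fdc825cbd413c6f3b8d0fe55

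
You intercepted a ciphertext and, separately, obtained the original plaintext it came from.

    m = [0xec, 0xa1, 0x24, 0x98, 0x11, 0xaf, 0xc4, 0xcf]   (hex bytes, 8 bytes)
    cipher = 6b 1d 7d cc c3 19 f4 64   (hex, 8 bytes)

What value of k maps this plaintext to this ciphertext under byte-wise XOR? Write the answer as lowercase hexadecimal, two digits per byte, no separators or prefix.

Since cipher = m ⊕ k, XORing both sides with m gives k = m ⊕ cipher.
11101100 ⊕ 01101011 = 10000111
10100001 ⊕ 00011101 = 10111100
00100100 ⊕ 01111101 = 01011001
10011000 ⊕ 11001100 = 01010100
00010001 ⊕ 11000011 = 11010010
10101111 ⊕ 00011001 = 10110110
11000100 ⊕ 11110100 = 00110000
11001111 ⊕ 01100100 = 10101011

87bc5954d2b630ab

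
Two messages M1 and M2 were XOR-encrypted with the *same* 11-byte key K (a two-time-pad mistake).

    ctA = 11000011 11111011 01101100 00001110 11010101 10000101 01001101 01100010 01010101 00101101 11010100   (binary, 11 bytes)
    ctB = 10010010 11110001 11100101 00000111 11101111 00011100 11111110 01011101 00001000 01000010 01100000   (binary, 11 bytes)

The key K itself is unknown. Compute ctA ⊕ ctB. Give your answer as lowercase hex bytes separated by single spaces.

51 0a 89 09 3a 99 b3 3f 5d 6f b4

ctA ⊕ ctB = (M1 ⊕ K) ⊕ (M2 ⊕ K) = M1 ⊕ M2 — the shared key cancels under XOR.
byte 0: 195 ⊕ 146 =  81
byte 1: 251 ⊕ 241 =  10
byte 2: 108 ⊕ 229 = 137
byte 3:  14 ⊕   7 =   9
byte 4: 213 ⊕ 239 =  58
byte 5: 133 ⊕  28 = 153
byte 6:  77 ⊕ 254 = 179
byte 7:  98 ⊕  93 =  63
byte 8:  85 ⊕   8 =  93
byte 9:  45 ⊕  66 = 111
byte 10: 212 ⊕  96 = 180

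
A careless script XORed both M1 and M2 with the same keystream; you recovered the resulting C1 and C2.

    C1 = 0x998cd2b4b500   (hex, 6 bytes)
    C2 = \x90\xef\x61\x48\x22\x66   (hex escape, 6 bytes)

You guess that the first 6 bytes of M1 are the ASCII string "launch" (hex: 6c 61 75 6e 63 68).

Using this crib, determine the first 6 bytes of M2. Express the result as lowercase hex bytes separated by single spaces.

First, C1 ⊕ C2 = (M1 ⊕ K) ⊕ (M2 ⊕ K) = M1 ⊕ M2, so the key drops out. Then M2 = (M1 ⊕ M2) ⊕ M1 over the first 6 bytes.
byte 0: (99 xor 90) xor 6c = 09 xor 6c = 65
byte 1: (8c xor ef) xor 61 = 63 xor 61 = 02
byte 2: (d2 xor 61) xor 75 = b3 xor 75 = c6
byte 3: (b4 xor 48) xor 6e = fc xor 6e = 92
byte 4: (b5 xor 22) xor 63 = 97 xor 63 = f4
byte 5: (00 xor 66) xor 68 = 66 xor 68 = 0e

65 02 c6 92 f4 0e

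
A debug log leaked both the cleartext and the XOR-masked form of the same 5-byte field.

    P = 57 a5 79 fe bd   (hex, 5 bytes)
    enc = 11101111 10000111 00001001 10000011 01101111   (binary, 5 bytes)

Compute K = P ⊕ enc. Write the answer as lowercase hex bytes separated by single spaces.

b8 22 70 7d d2

Since enc = P ⊕ K, XORing both sides with P gives K = P ⊕ enc.
57 ⊕ ef = b8
a5 ⊕ 87 = 22
79 ⊕ 09 = 70
fe ⊕ 83 = 7d
bd ⊕ 6f = d2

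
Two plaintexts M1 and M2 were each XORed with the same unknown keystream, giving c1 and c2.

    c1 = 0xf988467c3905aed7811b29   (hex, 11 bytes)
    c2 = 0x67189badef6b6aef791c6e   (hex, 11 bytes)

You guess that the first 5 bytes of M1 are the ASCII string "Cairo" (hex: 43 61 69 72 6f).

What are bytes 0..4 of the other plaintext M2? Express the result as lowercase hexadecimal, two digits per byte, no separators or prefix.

First, c1 ⊕ c2 = (M1 ⊕ K) ⊕ (M2 ⊕ K) = M1 ⊕ M2, so the key drops out. Then M2 = (M1 ⊕ M2) ⊕ M1 over the first 5 bytes.
byte 0: (f9 ^ 67) ^ 43 = 9e ^ 43 = dd
byte 1: (88 ^ 18) ^ 61 = 90 ^ 61 = f1
byte 2: (46 ^ 9b) ^ 69 = dd ^ 69 = b4
byte 3: (7c ^ ad) ^ 72 = d1 ^ 72 = a3
byte 4: (39 ^ ef) ^ 6f = d6 ^ 6f = b9

ddf1b4a3b9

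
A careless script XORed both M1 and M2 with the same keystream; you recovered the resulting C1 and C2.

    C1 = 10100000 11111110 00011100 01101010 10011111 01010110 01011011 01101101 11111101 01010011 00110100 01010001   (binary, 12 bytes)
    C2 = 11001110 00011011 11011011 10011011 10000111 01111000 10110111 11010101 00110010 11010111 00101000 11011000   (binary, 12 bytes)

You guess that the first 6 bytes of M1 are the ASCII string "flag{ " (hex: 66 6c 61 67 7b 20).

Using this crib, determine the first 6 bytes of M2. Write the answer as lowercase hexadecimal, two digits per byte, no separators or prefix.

0889a696630e

First, C1 ⊕ C2 = (M1 ⊕ K) ⊕ (M2 ⊕ K) = M1 ⊕ M2, so the key drops out. Then M2 = (M1 ⊕ M2) ⊕ M1 over the first 6 bytes.
byte 0: (a0 XOR ce) XOR 66 = 6e XOR 66 = 08
byte 1: (fe XOR 1b) XOR 6c = e5 XOR 6c = 89
byte 2: (1c XOR db) XOR 61 = c7 XOR 61 = a6
byte 3: (6a XOR 9b) XOR 67 = f1 XOR 67 = 96
byte 4: (9f XOR 87) XOR 7b = 18 XOR 7b = 63
byte 5: (56 XOR 78) XOR 20 = 2e XOR 20 = 0e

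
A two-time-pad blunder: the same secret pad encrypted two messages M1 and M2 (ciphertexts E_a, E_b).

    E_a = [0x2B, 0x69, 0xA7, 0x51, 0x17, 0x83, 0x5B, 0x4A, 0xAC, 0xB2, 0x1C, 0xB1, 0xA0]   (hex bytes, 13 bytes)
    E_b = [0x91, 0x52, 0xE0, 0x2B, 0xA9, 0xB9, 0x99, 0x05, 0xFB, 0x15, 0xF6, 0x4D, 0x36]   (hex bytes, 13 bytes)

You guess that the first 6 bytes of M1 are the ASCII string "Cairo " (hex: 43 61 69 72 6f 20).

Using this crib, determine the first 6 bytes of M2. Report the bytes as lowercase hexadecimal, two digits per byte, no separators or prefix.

First, E_a ⊕ E_b = (M1 ⊕ K) ⊕ (M2 ⊕ K) = M1 ⊕ M2, so the key drops out. Then M2 = (M1 ⊕ M2) ⊕ M1 over the first 6 bytes.
byte 0: (2b xor 91) xor 43 = ba xor 43 = f9
byte 1: (69 xor 52) xor 61 = 3b xor 61 = 5a
byte 2: (a7 xor e0) xor 69 = 47 xor 69 = 2e
byte 3: (51 xor 2b) xor 72 = 7a xor 72 = 08
byte 4: (17 xor a9) xor 6f = be xor 6f = d1
byte 5: (83 xor b9) xor 20 = 3a xor 20 = 1a

f95a2e08d11a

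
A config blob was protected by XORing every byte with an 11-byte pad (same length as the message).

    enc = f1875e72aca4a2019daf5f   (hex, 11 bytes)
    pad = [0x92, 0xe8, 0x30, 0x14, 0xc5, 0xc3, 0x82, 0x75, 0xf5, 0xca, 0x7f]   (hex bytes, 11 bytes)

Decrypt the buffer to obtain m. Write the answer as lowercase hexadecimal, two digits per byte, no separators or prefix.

636f6e6669672074686520

f1 ^ 92 = 63
87 ^ e8 = 6f
5e ^ 30 = 6e
72 ^ 14 = 66
ac ^ c5 = 69
a4 ^ c3 = 67
a2 ^ 82 = 20
01 ^ 75 = 74
9d ^ f5 = 68
af ^ ca = 65
5f ^ 7f = 20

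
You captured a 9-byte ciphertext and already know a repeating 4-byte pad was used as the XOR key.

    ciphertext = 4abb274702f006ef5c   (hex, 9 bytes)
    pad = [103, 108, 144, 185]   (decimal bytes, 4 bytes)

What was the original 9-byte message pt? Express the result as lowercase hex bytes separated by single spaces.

2d d7 b7 fe 65 9c 96 56 3b

The 4-byte key repeats, so the effective keystream is 67 6c 90 b9 67 6c 90 b9 67.
byte 0: 4a ^ 67 = 2d
byte 1: bb ^ 6c = d7
byte 2: 27 ^ 90 = b7
byte 3: 47 ^ b9 = fe
byte 4: 02 ^ 67 = 65
byte 5: f0 ^ 6c = 9c
byte 6: 06 ^ 90 = 96
byte 7: ef ^ b9 = 56
byte 8: 5c ^ 67 = 3b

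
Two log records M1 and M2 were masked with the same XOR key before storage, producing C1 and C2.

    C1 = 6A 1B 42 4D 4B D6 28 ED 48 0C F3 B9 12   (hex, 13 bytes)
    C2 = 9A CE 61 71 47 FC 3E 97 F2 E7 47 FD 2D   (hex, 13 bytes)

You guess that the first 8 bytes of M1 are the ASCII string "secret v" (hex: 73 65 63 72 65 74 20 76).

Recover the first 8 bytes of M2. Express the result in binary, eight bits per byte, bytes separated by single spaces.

First, C1 ⊕ C2 = (M1 ⊕ K) ⊕ (M2 ⊕ K) = M1 ⊕ M2, so the key drops out. Then M2 = (M1 ⊕ M2) ⊕ M1 over the first 8 bytes.
byte 0: (6a ^ 9a) ^ 73 = f0 ^ 73 = 83
byte 1: (1b ^ ce) ^ 65 = d5 ^ 65 = b0
byte 2: (42 ^ 61) ^ 63 = 23 ^ 63 = 40
byte 3: (4d ^ 71) ^ 72 = 3c ^ 72 = 4e
byte 4: (4b ^ 47) ^ 65 = 0c ^ 65 = 69
byte 5: (d6 ^ fc) ^ 74 = 2a ^ 74 = 5e
byte 6: (28 ^ 3e) ^ 20 = 16 ^ 20 = 36
byte 7: (ed ^ 97) ^ 76 = 7a ^ 76 = 0c

10000011 10110000 01000000 01001110 01101001 01011110 00110110 00001100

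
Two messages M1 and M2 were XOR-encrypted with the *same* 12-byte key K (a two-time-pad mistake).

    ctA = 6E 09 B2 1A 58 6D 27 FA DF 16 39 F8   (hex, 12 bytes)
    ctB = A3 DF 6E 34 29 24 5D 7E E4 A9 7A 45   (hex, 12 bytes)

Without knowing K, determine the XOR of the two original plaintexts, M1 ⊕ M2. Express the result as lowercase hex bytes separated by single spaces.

ctA ⊕ ctB = (M1 ⊕ K) ⊕ (M2 ⊕ K) = M1 ⊕ M2 — the shared key cancels under XOR.
byte 0: 01101110 XOR 10100011 = 11001101
byte 1: 00001001 XOR 11011111 = 11010110
byte 2: 10110010 XOR 01101110 = 11011100
byte 3: 00011010 XOR 00110100 = 00101110
byte 4: 01011000 XOR 00101001 = 01110001
byte 5: 01101101 XOR 00100100 = 01001001
byte 6: 00100111 XOR 01011101 = 01111010
byte 7: 11111010 XOR 01111110 = 10000100
byte 8: 11011111 XOR 11100100 = 00111011
byte 9: 00010110 XOR 10101001 = 10111111
byte 10: 00111001 XOR 01111010 = 01000011
byte 11: 11111000 XOR 01000101 = 10111101

cd d6 dc 2e 71 49 7a 84 3b bf 43 bd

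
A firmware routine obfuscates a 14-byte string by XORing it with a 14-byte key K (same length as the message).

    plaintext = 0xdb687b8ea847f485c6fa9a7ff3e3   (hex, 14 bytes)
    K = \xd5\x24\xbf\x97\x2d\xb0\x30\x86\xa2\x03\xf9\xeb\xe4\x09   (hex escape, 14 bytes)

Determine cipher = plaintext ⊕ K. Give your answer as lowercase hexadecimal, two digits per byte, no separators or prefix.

XOR is its own inverse, so applying the key byte-wise gives the result directly.
db ⊕ d5 = 0e
68 ⊕ 24 = 4c
7b ⊕ bf = c4
8e ⊕ 97 = 19
a8 ⊕ 2d = 85
47 ⊕ b0 = f7
f4 ⊕ 30 = c4
85 ⊕ 86 = 03
c6 ⊕ a2 = 64
fa ⊕ 03 = f9
9a ⊕ f9 = 63
7f ⊕ eb = 94
f3 ⊕ e4 = 17
e3 ⊕ 09 = ea

0e4cc41985f7c40364f9639417ea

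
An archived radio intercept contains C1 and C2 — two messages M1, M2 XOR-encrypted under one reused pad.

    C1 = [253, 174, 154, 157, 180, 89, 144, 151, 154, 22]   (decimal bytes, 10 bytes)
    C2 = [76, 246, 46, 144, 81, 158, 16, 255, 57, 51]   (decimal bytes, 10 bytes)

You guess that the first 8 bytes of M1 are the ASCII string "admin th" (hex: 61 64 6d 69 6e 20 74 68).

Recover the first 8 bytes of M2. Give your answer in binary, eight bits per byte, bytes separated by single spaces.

First, C1 ⊕ C2 = (M1 ⊕ K) ⊕ (M2 ⊕ K) = M1 ⊕ M2, so the key drops out. Then M2 = (M1 ⊕ M2) ⊕ M1 over the first 8 bytes.
byte 0: (fd XOR 4c) XOR 61 = b1 XOR 61 = d0
byte 1: (ae XOR f6) XOR 64 = 58 XOR 64 = 3c
byte 2: (9a XOR 2e) XOR 6d = b4 XOR 6d = d9
byte 3: (9d XOR 90) XOR 69 = 0d XOR 69 = 64
byte 4: (b4 XOR 51) XOR 6e = e5 XOR 6e = 8b
byte 5: (59 XOR 9e) XOR 20 = c7 XOR 20 = e7
byte 6: (90 XOR 10) XOR 74 = 80 XOR 74 = f4
byte 7: (97 XOR ff) XOR 68 = 68 XOR 68 = 00

11010000 00111100 11011001 01100100 10001011 11100111 11110100 00000000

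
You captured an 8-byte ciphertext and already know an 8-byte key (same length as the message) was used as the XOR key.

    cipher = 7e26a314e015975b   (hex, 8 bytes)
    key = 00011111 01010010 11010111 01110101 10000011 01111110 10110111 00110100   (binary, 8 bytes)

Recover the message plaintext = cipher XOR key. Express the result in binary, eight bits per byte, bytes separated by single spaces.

01100001 01110100 01110100 01100001 01100011 01101011 00100000 01101111

XOR is its own inverse, so applying the key byte-wise gives the result directly.
byte 0: 7e ^ 1f = 61
byte 1: 26 ^ 52 = 74
byte 2: a3 ^ d7 = 74
byte 3: 14 ^ 75 = 61
byte 4: e0 ^ 83 = 63
byte 5: 15 ^ 7e = 6b
byte 6: 97 ^ b7 = 20
byte 7: 5b ^ 34 = 6f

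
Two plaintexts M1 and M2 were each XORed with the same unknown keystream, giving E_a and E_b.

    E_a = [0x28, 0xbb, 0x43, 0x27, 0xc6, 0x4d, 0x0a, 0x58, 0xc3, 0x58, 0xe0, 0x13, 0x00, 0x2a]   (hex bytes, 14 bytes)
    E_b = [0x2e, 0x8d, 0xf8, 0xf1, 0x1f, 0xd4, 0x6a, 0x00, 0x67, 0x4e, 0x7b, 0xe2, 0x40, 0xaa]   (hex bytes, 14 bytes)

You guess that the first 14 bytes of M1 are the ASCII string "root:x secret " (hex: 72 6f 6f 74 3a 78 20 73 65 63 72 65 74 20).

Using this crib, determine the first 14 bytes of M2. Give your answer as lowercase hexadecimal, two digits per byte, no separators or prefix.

7459d4a2e3e1402bc175e99434a0

First, E_a ⊕ E_b = (M1 ⊕ K) ⊕ (M2 ⊕ K) = M1 ⊕ M2, so the key drops out. Then M2 = (M1 ⊕ M2) ⊕ M1 over the first 14 bytes.
byte 0: (28 ⊕ 2e) ⊕ 72 = 06 ⊕ 72 = 74
byte 1: (bb ⊕ 8d) ⊕ 6f = 36 ⊕ 6f = 59
byte 2: (43 ⊕ f8) ⊕ 6f = bb ⊕ 6f = d4
byte 3: (27 ⊕ f1) ⊕ 74 = d6 ⊕ 74 = a2
byte 4: (c6 ⊕ 1f) ⊕ 3a = d9 ⊕ 3a = e3
byte 5: (4d ⊕ d4) ⊕ 78 = 99 ⊕ 78 = e1
byte 6: (0a ⊕ 6a) ⊕ 20 = 60 ⊕ 20 = 40
byte 7: (58 ⊕ 00) ⊕ 73 = 58 ⊕ 73 = 2b
byte 8: (c3 ⊕ 67) ⊕ 65 = a4 ⊕ 65 = c1
byte 9: (58 ⊕ 4e) ⊕ 63 = 16 ⊕ 63 = 75
byte 10: (e0 ⊕ 7b) ⊕ 72 = 9b ⊕ 72 = e9
byte 11: (13 ⊕ e2) ⊕ 65 = f1 ⊕ 65 = 94
byte 12: (00 ⊕ 40) ⊕ 74 = 40 ⊕ 74 = 34
byte 13: (2a ⊕ aa) ⊕ 20 = 80 ⊕ 20 = a0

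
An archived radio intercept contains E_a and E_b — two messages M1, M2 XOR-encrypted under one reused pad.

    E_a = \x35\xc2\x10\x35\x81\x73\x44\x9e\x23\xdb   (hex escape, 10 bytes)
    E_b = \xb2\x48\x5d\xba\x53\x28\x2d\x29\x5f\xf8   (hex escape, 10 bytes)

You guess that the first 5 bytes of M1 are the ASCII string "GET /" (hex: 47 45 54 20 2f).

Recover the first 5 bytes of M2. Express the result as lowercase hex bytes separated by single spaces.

c0 cf 19 af fd

First, E_a ⊕ E_b = (M1 ⊕ K) ⊕ (M2 ⊕ K) = M1 ⊕ M2, so the key drops out. Then M2 = (M1 ⊕ M2) ⊕ M1 over the first 5 bytes.
byte 0: (35 XOR b2) XOR 47 = 87 XOR 47 = c0
byte 1: (c2 XOR 48) XOR 45 = 8a XOR 45 = cf
byte 2: (10 XOR 5d) XOR 54 = 4d XOR 54 = 19
byte 3: (35 XOR ba) XOR 20 = 8f XOR 20 = af
byte 4: (81 XOR 53) XOR 2f = d2 XOR 2f = fd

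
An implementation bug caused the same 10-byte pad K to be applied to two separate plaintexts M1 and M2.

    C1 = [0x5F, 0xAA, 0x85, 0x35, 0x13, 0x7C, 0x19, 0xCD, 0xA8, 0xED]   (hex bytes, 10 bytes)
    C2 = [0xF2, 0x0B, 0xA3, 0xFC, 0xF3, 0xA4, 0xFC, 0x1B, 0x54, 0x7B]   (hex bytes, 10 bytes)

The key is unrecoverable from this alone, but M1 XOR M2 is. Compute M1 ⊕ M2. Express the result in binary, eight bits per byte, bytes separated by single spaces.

C1 ⊕ C2 = (M1 ⊕ K) ⊕ (M2 ⊕ K) = M1 ⊕ M2 — the shared key cancels under XOR.
5f ⊕ f2 = ad
aa ⊕ 0b = a1
85 ⊕ a3 = 26
35 ⊕ fc = c9
13 ⊕ f3 = e0
7c ⊕ a4 = d8
19 ⊕ fc = e5
cd ⊕ 1b = d6
a8 ⊕ 54 = fc
ed ⊕ 7b = 96

10101101 10100001 00100110 11001001 11100000 11011000 11100101 11010110 11111100 10010110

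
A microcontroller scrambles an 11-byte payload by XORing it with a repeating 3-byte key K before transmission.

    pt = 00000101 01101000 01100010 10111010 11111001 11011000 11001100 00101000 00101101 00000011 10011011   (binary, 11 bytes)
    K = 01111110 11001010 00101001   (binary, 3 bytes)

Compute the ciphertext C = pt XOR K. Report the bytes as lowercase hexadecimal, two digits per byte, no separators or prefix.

The 3-byte key repeats, so the effective keystream is 7e ca 29 7e ca 29 7e ca 29 7e ca.
byte 0: 05 ⊕ 7e = 7b
byte 1: 68 ⊕ ca = a2
byte 2: 62 ⊕ 29 = 4b
byte 3: ba ⊕ 7e = c4
byte 4: f9 ⊕ ca = 33
byte 5: d8 ⊕ 29 = f1
byte 6: cc ⊕ 7e = b2
byte 7: 28 ⊕ ca = e2
byte 8: 2d ⊕ 29 = 04
byte 9: 03 ⊕ 7e = 7d
byte 10: 9b ⊕ ca = 51

7ba24bc433f1b2e2047d51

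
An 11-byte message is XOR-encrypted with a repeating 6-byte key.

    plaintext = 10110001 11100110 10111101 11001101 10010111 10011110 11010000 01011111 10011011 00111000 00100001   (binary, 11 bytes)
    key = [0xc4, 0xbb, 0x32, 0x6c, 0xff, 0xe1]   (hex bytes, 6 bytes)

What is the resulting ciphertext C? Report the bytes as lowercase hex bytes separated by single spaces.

75 5d 8f a1 68 7f 14 e4 a9 54 de

The 6-byte key repeats, so the effective keystream is c4 bb 32 6c ff e1 c4 bb 32 6c ff.
byte 0: b1 ^ c4 = 75
byte 1: e6 ^ bb = 5d
byte 2: bd ^ 32 = 8f
byte 3: cd ^ 6c = a1
byte 4: 97 ^ ff = 68
byte 5: 9e ^ e1 = 7f
byte 6: d0 ^ c4 = 14
byte 7: 5f ^ bb = e4
byte 8: 9b ^ 32 = a9
byte 9: 38 ^ 6c = 54
byte 10: 21 ^ ff = de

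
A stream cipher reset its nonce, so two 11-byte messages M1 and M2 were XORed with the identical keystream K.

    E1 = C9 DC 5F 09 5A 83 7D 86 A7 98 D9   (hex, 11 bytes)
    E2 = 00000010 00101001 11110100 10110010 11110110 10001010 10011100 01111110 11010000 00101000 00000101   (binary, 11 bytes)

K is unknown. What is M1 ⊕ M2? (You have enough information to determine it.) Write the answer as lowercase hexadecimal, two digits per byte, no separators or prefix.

E1 ⊕ E2 = (M1 ⊕ K) ⊕ (M2 ⊕ K) = M1 ⊕ M2 — the shared key cancels under XOR.
c9 ⊕ 02 = cb
dc ⊕ 29 = f5
5f ⊕ f4 = ab
09 ⊕ b2 = bb
5a ⊕ f6 = ac
83 ⊕ 8a = 09
7d ⊕ 9c = e1
86 ⊕ 7e = f8
a7 ⊕ d0 = 77
98 ⊕ 28 = b0
d9 ⊕ 05 = dc

cbf5abbbac09e1f877b0dc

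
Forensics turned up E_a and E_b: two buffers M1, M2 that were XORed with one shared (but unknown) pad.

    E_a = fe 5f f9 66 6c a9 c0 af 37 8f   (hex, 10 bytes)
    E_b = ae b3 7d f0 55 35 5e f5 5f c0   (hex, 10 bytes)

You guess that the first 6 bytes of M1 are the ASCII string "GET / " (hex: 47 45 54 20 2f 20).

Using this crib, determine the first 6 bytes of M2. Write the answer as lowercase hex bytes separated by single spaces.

17 a9 d0 b6 16 bc

First, E_a ⊕ E_b = (M1 ⊕ K) ⊕ (M2 ⊕ K) = M1 ⊕ M2, so the key drops out. Then M2 = (M1 ⊕ M2) ⊕ M1 over the first 6 bytes.
byte 0: (fe xor ae) xor 47 = 50 xor 47 = 17
byte 1: (5f xor b3) xor 45 = ec xor 45 = a9
byte 2: (f9 xor 7d) xor 54 = 84 xor 54 = d0
byte 3: (66 xor f0) xor 20 = 96 xor 20 = b6
byte 4: (6c xor 55) xor 2f = 39 xor 2f = 16
byte 5: (a9 xor 35) xor 20 = 9c xor 20 = bc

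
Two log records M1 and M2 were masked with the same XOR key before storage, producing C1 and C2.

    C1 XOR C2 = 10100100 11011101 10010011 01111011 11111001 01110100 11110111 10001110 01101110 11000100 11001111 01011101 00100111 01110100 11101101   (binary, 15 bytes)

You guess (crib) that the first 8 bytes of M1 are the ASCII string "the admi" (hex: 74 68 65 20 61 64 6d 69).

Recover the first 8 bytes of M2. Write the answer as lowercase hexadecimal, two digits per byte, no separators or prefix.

Since C1 ⊕ C2 = M1 ⊕ M2, XORing with the guessed M1 bytes yields the corresponding M2 bytes: M2 = (C1 ⊕ C2) ⊕ M1.
10100100 ⊕ 01110100 = 11010000
11011101 ⊕ 01101000 = 10110101
10010011 ⊕ 01100101 = 11110110
01111011 ⊕ 00100000 = 01011011
11111001 ⊕ 01100001 = 10011000
01110100 ⊕ 01100100 = 00010000
11110111 ⊕ 01101101 = 10011010
10001110 ⊕ 01101001 = 11100111

d0b5f65b98109ae7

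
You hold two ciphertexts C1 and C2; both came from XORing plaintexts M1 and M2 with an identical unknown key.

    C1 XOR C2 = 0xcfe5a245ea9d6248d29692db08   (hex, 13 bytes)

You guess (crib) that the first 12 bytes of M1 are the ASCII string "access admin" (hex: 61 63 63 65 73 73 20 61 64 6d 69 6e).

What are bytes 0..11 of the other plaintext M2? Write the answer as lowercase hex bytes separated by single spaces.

ae 86 c1 20 99 ee 42 29 b6 fb fb b5

Since C1 ⊕ C2 = M1 ⊕ M2, XORing with the guessed M1 bytes yields the corresponding M2 bytes: M2 = (C1 ⊕ C2) ⊕ M1.
byte 0: 207 ^  97 = 174
byte 1: 229 ^  99 = 134
byte 2: 162 ^  99 = 193
byte 3:  69 ^ 101 =  32
byte 4: 234 ^ 115 = 153
byte 5: 157 ^ 115 = 238
byte 6:  98 ^  32 =  66
byte 7:  72 ^  97 =  41
byte 8: 210 ^ 100 = 182
byte 9: 150 ^ 109 = 251
byte 10: 146 ^ 105 = 251
byte 11: 219 ^ 110 = 181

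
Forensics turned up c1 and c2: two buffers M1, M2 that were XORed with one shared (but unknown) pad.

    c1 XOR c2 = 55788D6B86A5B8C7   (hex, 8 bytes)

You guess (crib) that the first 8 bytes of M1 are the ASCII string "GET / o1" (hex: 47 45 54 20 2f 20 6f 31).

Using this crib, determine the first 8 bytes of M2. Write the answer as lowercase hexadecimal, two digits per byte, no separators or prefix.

123dd94ba985d7f6

Since c1 ⊕ c2 = M1 ⊕ M2, XORing with the guessed M1 bytes yields the corresponding M2 bytes: M2 = (c1 ⊕ c2) ⊕ M1.
55 ⊕ 47 = 12
78 ⊕ 45 = 3d
8d ⊕ 54 = d9
6b ⊕ 20 = 4b
86 ⊕ 2f = a9
a5 ⊕ 20 = 85
b8 ⊕ 6f = d7
c7 ⊕ 31 = f6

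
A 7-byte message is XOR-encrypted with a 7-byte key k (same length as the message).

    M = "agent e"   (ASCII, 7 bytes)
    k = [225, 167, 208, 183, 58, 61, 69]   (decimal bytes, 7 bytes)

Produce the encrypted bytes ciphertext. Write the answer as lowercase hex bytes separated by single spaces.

80 c0 b5 d9 4e 1d 20

XOR is its own inverse, so applying the key byte-wise gives the result directly.
61 XOR e1 = 80
67 XOR a7 = c0
65 XOR d0 = b5
6e XOR b7 = d9
74 XOR 3a = 4e
20 XOR 3d = 1d
65 XOR 45 = 20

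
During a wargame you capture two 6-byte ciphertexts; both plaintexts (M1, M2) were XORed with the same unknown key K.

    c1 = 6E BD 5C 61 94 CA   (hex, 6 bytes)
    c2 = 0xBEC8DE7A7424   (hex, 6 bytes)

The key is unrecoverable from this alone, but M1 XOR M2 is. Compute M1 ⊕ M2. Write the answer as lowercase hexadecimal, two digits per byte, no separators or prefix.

d075821be0ee

c1 ⊕ c2 = (M1 ⊕ K) ⊕ (M2 ⊕ K) = M1 ⊕ M2 — the shared key cancels under XOR.
110 ⊕ 190 = 208
189 ⊕ 200 = 117
 92 ⊕ 222 = 130
 97 ⊕ 122 =  27
148 ⊕ 116 = 224
202 ⊕  36 = 238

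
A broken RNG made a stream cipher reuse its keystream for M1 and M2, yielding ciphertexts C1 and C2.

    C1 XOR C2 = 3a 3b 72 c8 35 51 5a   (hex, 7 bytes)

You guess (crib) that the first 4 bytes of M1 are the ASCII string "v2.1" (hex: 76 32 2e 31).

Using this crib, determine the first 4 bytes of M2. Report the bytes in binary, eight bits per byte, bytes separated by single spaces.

Since C1 ⊕ C2 = M1 ⊕ M2, XORing with the guessed M1 bytes yields the corresponding M2 bytes: M2 = (C1 ⊕ C2) ⊕ M1.
byte 0: 3a xor 76 = 4c
byte 1: 3b xor 32 = 09
byte 2: 72 xor 2e = 5c
byte 3: c8 xor 31 = f9

01001100 00001001 01011100 11111001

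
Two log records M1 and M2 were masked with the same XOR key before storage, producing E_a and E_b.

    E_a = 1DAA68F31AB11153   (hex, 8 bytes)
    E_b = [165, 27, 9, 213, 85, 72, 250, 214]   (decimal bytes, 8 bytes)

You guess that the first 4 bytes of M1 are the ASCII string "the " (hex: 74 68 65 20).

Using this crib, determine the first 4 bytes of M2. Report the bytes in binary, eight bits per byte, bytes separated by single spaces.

First, E_a ⊕ E_b = (M1 ⊕ K) ⊕ (M2 ⊕ K) = M1 ⊕ M2, so the key drops out. Then M2 = (M1 ⊕ M2) ⊕ M1 over the first 4 bytes.
byte 0: (1d XOR a5) XOR 74 = b8 XOR 74 = cc
byte 1: (aa XOR 1b) XOR 68 = b1 XOR 68 = d9
byte 2: (68 XOR 09) XOR 65 = 61 XOR 65 = 04
byte 3: (f3 XOR d5) XOR 20 = 26 XOR 20 = 06

11001100 11011001 00000100 00000110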